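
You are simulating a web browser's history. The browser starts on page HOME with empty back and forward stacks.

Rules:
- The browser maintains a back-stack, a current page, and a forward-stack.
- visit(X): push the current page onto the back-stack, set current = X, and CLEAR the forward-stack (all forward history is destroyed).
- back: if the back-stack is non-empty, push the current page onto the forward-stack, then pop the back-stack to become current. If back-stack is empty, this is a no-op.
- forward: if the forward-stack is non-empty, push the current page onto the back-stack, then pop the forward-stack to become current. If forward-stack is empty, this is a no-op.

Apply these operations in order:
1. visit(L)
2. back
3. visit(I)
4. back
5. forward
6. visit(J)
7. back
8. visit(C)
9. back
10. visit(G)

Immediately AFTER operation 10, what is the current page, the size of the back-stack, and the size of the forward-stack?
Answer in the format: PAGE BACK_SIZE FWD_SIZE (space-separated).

After 1 (visit(L)): cur=L back=1 fwd=0
After 2 (back): cur=HOME back=0 fwd=1
After 3 (visit(I)): cur=I back=1 fwd=0
After 4 (back): cur=HOME back=0 fwd=1
After 5 (forward): cur=I back=1 fwd=0
After 6 (visit(J)): cur=J back=2 fwd=0
After 7 (back): cur=I back=1 fwd=1
After 8 (visit(C)): cur=C back=2 fwd=0
After 9 (back): cur=I back=1 fwd=1
After 10 (visit(G)): cur=G back=2 fwd=0

G 2 0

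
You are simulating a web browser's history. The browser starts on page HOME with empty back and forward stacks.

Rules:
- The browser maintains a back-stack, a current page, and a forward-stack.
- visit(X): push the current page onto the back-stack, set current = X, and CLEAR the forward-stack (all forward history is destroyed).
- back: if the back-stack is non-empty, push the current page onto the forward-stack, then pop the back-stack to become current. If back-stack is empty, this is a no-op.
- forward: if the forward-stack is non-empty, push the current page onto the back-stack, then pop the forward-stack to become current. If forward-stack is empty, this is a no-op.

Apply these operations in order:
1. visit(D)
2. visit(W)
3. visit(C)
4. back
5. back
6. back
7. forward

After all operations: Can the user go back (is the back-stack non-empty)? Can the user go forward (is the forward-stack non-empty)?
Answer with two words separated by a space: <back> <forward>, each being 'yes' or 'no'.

Answer: yes yes

Derivation:
After 1 (visit(D)): cur=D back=1 fwd=0
After 2 (visit(W)): cur=W back=2 fwd=0
After 3 (visit(C)): cur=C back=3 fwd=0
After 4 (back): cur=W back=2 fwd=1
After 5 (back): cur=D back=1 fwd=2
After 6 (back): cur=HOME back=0 fwd=3
After 7 (forward): cur=D back=1 fwd=2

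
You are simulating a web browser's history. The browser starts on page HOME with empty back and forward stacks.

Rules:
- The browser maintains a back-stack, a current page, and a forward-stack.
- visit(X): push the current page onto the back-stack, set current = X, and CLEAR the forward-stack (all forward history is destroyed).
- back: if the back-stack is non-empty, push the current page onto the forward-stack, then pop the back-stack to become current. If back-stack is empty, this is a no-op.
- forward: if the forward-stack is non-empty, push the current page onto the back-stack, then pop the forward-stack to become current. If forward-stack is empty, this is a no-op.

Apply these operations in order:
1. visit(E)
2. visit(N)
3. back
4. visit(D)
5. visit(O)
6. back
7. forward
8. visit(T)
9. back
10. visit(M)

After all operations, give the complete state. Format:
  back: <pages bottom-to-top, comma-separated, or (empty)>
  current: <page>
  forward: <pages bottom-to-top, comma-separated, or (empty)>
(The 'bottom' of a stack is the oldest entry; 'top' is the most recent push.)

Answer: back: HOME,E,D,O
current: M
forward: (empty)

Derivation:
After 1 (visit(E)): cur=E back=1 fwd=0
After 2 (visit(N)): cur=N back=2 fwd=0
After 3 (back): cur=E back=1 fwd=1
After 4 (visit(D)): cur=D back=2 fwd=0
After 5 (visit(O)): cur=O back=3 fwd=0
After 6 (back): cur=D back=2 fwd=1
After 7 (forward): cur=O back=3 fwd=0
After 8 (visit(T)): cur=T back=4 fwd=0
After 9 (back): cur=O back=3 fwd=1
After 10 (visit(M)): cur=M back=4 fwd=0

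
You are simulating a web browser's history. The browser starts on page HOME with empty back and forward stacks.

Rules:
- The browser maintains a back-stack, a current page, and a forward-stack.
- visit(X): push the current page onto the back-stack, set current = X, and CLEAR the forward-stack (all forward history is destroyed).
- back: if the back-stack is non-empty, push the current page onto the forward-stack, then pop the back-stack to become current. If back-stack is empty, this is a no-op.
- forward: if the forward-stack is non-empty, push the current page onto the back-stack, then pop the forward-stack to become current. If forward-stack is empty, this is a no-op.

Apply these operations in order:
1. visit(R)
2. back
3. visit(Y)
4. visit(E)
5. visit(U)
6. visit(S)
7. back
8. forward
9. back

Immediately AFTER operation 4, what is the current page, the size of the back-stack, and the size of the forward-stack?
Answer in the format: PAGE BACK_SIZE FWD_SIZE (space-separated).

After 1 (visit(R)): cur=R back=1 fwd=0
After 2 (back): cur=HOME back=0 fwd=1
After 3 (visit(Y)): cur=Y back=1 fwd=0
After 4 (visit(E)): cur=E back=2 fwd=0

E 2 0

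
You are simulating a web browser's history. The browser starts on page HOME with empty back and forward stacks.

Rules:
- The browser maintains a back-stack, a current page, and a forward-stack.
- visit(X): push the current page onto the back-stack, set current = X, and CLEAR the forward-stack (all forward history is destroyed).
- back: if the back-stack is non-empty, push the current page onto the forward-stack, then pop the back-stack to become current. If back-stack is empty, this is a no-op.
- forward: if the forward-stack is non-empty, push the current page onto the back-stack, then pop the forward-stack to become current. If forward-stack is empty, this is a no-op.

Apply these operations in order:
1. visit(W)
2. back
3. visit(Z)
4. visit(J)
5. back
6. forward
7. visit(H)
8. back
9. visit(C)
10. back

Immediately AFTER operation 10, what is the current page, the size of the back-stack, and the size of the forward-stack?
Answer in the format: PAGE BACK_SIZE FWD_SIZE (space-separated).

After 1 (visit(W)): cur=W back=1 fwd=0
After 2 (back): cur=HOME back=0 fwd=1
After 3 (visit(Z)): cur=Z back=1 fwd=0
After 4 (visit(J)): cur=J back=2 fwd=0
After 5 (back): cur=Z back=1 fwd=1
After 6 (forward): cur=J back=2 fwd=0
After 7 (visit(H)): cur=H back=3 fwd=0
After 8 (back): cur=J back=2 fwd=1
After 9 (visit(C)): cur=C back=3 fwd=0
After 10 (back): cur=J back=2 fwd=1

J 2 1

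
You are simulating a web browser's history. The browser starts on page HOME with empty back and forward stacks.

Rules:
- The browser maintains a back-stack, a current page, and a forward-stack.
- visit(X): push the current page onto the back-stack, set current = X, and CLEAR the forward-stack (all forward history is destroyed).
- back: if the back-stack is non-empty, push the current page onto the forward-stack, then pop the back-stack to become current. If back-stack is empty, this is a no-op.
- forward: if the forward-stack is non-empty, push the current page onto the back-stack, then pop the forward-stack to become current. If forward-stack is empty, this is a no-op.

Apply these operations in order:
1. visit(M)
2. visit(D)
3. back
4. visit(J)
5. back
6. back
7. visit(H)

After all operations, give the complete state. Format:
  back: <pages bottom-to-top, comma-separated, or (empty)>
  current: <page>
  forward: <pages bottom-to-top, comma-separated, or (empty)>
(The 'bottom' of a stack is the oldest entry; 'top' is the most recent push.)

Answer: back: HOME
current: H
forward: (empty)

Derivation:
After 1 (visit(M)): cur=M back=1 fwd=0
After 2 (visit(D)): cur=D back=2 fwd=0
After 3 (back): cur=M back=1 fwd=1
After 4 (visit(J)): cur=J back=2 fwd=0
After 5 (back): cur=M back=1 fwd=1
After 6 (back): cur=HOME back=0 fwd=2
After 7 (visit(H)): cur=H back=1 fwd=0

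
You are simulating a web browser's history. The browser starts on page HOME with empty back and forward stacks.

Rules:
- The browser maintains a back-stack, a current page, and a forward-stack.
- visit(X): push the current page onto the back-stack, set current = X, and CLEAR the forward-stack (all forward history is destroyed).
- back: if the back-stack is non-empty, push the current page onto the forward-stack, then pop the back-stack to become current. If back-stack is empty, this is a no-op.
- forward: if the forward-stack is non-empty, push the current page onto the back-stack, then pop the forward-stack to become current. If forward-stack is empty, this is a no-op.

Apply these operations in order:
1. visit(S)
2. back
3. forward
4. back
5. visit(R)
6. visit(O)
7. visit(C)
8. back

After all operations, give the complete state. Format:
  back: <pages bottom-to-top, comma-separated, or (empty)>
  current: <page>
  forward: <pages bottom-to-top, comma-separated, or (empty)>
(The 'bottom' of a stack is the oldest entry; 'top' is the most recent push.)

Answer: back: HOME,R
current: O
forward: C

Derivation:
After 1 (visit(S)): cur=S back=1 fwd=0
After 2 (back): cur=HOME back=0 fwd=1
After 3 (forward): cur=S back=1 fwd=0
After 4 (back): cur=HOME back=0 fwd=1
After 5 (visit(R)): cur=R back=1 fwd=0
After 6 (visit(O)): cur=O back=2 fwd=0
After 7 (visit(C)): cur=C back=3 fwd=0
After 8 (back): cur=O back=2 fwd=1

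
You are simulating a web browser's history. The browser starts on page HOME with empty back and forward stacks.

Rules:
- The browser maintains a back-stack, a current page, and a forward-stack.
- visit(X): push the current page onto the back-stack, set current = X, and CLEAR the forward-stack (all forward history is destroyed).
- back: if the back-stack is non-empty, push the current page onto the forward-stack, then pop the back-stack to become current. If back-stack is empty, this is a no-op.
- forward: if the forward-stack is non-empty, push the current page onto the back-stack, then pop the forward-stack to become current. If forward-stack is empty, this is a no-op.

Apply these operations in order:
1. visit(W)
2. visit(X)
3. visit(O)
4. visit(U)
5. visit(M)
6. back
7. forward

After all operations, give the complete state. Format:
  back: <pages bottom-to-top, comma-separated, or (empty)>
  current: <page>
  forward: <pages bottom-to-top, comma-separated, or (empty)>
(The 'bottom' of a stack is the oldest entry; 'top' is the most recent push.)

After 1 (visit(W)): cur=W back=1 fwd=0
After 2 (visit(X)): cur=X back=2 fwd=0
After 3 (visit(O)): cur=O back=3 fwd=0
After 4 (visit(U)): cur=U back=4 fwd=0
After 5 (visit(M)): cur=M back=5 fwd=0
After 6 (back): cur=U back=4 fwd=1
After 7 (forward): cur=M back=5 fwd=0

Answer: back: HOME,W,X,O,U
current: M
forward: (empty)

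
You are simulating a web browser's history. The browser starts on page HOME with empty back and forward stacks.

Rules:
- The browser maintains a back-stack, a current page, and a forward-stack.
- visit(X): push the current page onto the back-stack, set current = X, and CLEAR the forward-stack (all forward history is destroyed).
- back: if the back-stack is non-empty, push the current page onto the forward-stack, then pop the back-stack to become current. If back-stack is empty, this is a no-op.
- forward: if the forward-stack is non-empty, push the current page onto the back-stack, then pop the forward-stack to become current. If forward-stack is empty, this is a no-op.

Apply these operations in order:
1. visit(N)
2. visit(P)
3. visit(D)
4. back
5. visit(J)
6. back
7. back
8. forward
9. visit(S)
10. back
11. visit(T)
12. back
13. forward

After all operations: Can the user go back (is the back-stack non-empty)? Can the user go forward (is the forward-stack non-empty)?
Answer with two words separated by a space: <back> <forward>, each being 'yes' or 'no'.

Answer: yes no

Derivation:
After 1 (visit(N)): cur=N back=1 fwd=0
After 2 (visit(P)): cur=P back=2 fwd=0
After 3 (visit(D)): cur=D back=3 fwd=0
After 4 (back): cur=P back=2 fwd=1
After 5 (visit(J)): cur=J back=3 fwd=0
After 6 (back): cur=P back=2 fwd=1
After 7 (back): cur=N back=1 fwd=2
After 8 (forward): cur=P back=2 fwd=1
After 9 (visit(S)): cur=S back=3 fwd=0
After 10 (back): cur=P back=2 fwd=1
After 11 (visit(T)): cur=T back=3 fwd=0
After 12 (back): cur=P back=2 fwd=1
After 13 (forward): cur=T back=3 fwd=0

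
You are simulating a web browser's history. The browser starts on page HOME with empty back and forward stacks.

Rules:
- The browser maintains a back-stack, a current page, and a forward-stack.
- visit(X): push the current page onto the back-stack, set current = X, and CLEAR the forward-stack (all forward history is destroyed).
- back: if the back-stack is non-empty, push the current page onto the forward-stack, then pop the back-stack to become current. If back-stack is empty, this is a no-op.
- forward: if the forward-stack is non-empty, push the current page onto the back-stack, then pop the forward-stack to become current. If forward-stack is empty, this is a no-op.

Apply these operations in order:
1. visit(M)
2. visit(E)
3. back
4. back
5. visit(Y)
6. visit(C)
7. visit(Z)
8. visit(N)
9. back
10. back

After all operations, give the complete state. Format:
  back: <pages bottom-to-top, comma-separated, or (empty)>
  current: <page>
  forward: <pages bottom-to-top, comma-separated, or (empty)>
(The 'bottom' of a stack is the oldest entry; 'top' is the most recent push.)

After 1 (visit(M)): cur=M back=1 fwd=0
After 2 (visit(E)): cur=E back=2 fwd=0
After 3 (back): cur=M back=1 fwd=1
After 4 (back): cur=HOME back=0 fwd=2
After 5 (visit(Y)): cur=Y back=1 fwd=0
After 6 (visit(C)): cur=C back=2 fwd=0
After 7 (visit(Z)): cur=Z back=3 fwd=0
After 8 (visit(N)): cur=N back=4 fwd=0
After 9 (back): cur=Z back=3 fwd=1
After 10 (back): cur=C back=2 fwd=2

Answer: back: HOME,Y
current: C
forward: N,Z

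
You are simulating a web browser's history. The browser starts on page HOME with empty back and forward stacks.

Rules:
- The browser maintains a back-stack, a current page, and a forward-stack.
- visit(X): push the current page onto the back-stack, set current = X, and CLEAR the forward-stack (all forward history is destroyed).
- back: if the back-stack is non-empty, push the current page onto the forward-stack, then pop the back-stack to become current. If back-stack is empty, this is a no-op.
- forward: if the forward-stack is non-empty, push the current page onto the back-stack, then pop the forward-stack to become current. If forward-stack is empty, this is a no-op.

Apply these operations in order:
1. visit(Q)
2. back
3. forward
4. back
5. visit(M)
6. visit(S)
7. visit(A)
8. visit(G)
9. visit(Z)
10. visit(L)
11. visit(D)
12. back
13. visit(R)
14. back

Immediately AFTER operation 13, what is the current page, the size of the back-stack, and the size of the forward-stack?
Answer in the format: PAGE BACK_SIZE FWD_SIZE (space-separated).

After 1 (visit(Q)): cur=Q back=1 fwd=0
After 2 (back): cur=HOME back=0 fwd=1
After 3 (forward): cur=Q back=1 fwd=0
After 4 (back): cur=HOME back=0 fwd=1
After 5 (visit(M)): cur=M back=1 fwd=0
After 6 (visit(S)): cur=S back=2 fwd=0
After 7 (visit(A)): cur=A back=3 fwd=0
After 8 (visit(G)): cur=G back=4 fwd=0
After 9 (visit(Z)): cur=Z back=5 fwd=0
After 10 (visit(L)): cur=L back=6 fwd=0
After 11 (visit(D)): cur=D back=7 fwd=0
After 12 (back): cur=L back=6 fwd=1
After 13 (visit(R)): cur=R back=7 fwd=0

R 7 0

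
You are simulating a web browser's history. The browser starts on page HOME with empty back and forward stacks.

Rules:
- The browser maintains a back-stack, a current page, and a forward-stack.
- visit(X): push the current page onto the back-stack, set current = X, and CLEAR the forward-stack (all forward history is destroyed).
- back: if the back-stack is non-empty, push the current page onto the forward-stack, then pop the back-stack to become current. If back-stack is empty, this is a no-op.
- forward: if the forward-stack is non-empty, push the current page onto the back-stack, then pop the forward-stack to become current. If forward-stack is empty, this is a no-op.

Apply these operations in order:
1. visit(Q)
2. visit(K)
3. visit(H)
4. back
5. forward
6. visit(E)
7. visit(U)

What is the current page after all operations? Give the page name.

Answer: U

Derivation:
After 1 (visit(Q)): cur=Q back=1 fwd=0
After 2 (visit(K)): cur=K back=2 fwd=0
After 3 (visit(H)): cur=H back=3 fwd=0
After 4 (back): cur=K back=2 fwd=1
After 5 (forward): cur=H back=3 fwd=0
After 6 (visit(E)): cur=E back=4 fwd=0
After 7 (visit(U)): cur=U back=5 fwd=0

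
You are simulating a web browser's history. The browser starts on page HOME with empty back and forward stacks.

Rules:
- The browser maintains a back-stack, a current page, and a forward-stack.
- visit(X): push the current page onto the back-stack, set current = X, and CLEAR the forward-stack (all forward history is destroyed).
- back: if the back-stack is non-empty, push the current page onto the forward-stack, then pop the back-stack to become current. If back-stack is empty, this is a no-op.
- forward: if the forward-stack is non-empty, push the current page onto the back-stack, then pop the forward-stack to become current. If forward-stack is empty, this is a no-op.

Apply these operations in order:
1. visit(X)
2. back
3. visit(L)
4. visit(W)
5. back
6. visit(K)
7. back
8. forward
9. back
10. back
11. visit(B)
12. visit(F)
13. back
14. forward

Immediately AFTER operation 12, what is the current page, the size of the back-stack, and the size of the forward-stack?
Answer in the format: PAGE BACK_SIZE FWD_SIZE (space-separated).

After 1 (visit(X)): cur=X back=1 fwd=0
After 2 (back): cur=HOME back=0 fwd=1
After 3 (visit(L)): cur=L back=1 fwd=0
After 4 (visit(W)): cur=W back=2 fwd=0
After 5 (back): cur=L back=1 fwd=1
After 6 (visit(K)): cur=K back=2 fwd=0
After 7 (back): cur=L back=1 fwd=1
After 8 (forward): cur=K back=2 fwd=0
After 9 (back): cur=L back=1 fwd=1
After 10 (back): cur=HOME back=0 fwd=2
After 11 (visit(B)): cur=B back=1 fwd=0
After 12 (visit(F)): cur=F back=2 fwd=0

F 2 0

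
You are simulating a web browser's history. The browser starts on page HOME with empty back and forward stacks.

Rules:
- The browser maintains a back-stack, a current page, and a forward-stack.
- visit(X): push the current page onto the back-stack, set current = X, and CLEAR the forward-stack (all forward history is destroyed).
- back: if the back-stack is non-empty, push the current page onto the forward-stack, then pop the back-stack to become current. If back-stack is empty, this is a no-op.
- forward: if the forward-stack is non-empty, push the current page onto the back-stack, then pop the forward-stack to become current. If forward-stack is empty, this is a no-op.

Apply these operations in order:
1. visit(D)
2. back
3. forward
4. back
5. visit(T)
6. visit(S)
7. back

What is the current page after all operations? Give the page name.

Answer: T

Derivation:
After 1 (visit(D)): cur=D back=1 fwd=0
After 2 (back): cur=HOME back=0 fwd=1
After 3 (forward): cur=D back=1 fwd=0
After 4 (back): cur=HOME back=0 fwd=1
After 5 (visit(T)): cur=T back=1 fwd=0
After 6 (visit(S)): cur=S back=2 fwd=0
After 7 (back): cur=T back=1 fwd=1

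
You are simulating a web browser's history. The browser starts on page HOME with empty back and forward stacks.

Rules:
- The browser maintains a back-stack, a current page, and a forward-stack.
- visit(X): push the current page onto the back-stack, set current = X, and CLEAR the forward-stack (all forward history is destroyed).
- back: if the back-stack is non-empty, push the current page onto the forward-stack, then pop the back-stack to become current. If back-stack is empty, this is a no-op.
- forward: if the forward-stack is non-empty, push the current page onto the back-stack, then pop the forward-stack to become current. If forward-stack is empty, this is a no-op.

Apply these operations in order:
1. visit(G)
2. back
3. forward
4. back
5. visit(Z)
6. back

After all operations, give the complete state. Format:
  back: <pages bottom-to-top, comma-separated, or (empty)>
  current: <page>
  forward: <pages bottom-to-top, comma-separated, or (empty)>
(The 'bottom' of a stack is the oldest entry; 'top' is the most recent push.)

Answer: back: (empty)
current: HOME
forward: Z

Derivation:
After 1 (visit(G)): cur=G back=1 fwd=0
After 2 (back): cur=HOME back=0 fwd=1
After 3 (forward): cur=G back=1 fwd=0
After 4 (back): cur=HOME back=0 fwd=1
After 5 (visit(Z)): cur=Z back=1 fwd=0
After 6 (back): cur=HOME back=0 fwd=1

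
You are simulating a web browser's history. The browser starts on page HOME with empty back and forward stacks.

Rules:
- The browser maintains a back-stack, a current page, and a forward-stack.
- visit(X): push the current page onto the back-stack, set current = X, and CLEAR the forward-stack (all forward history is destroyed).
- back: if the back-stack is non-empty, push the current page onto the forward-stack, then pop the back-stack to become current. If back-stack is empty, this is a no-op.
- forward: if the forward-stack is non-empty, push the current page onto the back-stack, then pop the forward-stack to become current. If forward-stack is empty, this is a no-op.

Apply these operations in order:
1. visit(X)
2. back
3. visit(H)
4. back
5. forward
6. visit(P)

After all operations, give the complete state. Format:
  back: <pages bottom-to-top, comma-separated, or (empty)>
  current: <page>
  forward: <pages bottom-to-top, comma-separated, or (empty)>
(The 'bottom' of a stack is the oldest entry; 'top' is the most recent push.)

Answer: back: HOME,H
current: P
forward: (empty)

Derivation:
After 1 (visit(X)): cur=X back=1 fwd=0
After 2 (back): cur=HOME back=0 fwd=1
After 3 (visit(H)): cur=H back=1 fwd=0
After 4 (back): cur=HOME back=0 fwd=1
After 5 (forward): cur=H back=1 fwd=0
After 6 (visit(P)): cur=P back=2 fwd=0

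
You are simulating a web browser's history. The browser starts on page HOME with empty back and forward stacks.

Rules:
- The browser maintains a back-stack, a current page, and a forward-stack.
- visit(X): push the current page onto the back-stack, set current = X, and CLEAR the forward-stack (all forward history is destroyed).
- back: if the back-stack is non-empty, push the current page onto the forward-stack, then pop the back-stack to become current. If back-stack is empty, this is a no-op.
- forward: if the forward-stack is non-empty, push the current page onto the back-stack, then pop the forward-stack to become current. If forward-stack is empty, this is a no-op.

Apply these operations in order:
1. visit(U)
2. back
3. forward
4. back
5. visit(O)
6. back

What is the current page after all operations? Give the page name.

Answer: HOME

Derivation:
After 1 (visit(U)): cur=U back=1 fwd=0
After 2 (back): cur=HOME back=0 fwd=1
After 3 (forward): cur=U back=1 fwd=0
After 4 (back): cur=HOME back=0 fwd=1
After 5 (visit(O)): cur=O back=1 fwd=0
After 6 (back): cur=HOME back=0 fwd=1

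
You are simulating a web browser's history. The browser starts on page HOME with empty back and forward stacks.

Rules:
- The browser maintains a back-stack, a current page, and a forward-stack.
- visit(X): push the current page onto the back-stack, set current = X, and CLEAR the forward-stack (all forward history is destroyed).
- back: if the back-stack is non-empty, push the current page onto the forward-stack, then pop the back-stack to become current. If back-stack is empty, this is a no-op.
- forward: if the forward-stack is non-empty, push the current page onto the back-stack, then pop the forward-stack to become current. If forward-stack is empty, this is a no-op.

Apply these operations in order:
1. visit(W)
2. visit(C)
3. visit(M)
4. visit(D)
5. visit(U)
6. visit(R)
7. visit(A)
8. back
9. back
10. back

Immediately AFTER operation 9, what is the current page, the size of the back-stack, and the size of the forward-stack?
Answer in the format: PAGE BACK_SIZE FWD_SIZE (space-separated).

After 1 (visit(W)): cur=W back=1 fwd=0
After 2 (visit(C)): cur=C back=2 fwd=0
After 3 (visit(M)): cur=M back=3 fwd=0
After 4 (visit(D)): cur=D back=4 fwd=0
After 5 (visit(U)): cur=U back=5 fwd=0
After 6 (visit(R)): cur=R back=6 fwd=0
After 7 (visit(A)): cur=A back=7 fwd=0
After 8 (back): cur=R back=6 fwd=1
After 9 (back): cur=U back=5 fwd=2

U 5 2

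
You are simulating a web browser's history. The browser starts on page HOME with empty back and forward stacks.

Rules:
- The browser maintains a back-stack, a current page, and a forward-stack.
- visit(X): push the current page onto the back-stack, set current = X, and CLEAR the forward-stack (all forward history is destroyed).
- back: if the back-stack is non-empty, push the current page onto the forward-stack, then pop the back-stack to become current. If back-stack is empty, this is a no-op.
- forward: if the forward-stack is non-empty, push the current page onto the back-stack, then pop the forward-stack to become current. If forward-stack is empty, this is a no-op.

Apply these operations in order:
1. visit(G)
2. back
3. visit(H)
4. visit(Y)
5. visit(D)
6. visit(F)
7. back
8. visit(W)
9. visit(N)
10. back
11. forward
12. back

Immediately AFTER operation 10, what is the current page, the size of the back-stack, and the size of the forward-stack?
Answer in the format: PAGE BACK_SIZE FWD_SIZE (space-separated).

After 1 (visit(G)): cur=G back=1 fwd=0
After 2 (back): cur=HOME back=0 fwd=1
After 3 (visit(H)): cur=H back=1 fwd=0
After 4 (visit(Y)): cur=Y back=2 fwd=0
After 5 (visit(D)): cur=D back=3 fwd=0
After 6 (visit(F)): cur=F back=4 fwd=0
After 7 (back): cur=D back=3 fwd=1
After 8 (visit(W)): cur=W back=4 fwd=0
After 9 (visit(N)): cur=N back=5 fwd=0
After 10 (back): cur=W back=4 fwd=1

W 4 1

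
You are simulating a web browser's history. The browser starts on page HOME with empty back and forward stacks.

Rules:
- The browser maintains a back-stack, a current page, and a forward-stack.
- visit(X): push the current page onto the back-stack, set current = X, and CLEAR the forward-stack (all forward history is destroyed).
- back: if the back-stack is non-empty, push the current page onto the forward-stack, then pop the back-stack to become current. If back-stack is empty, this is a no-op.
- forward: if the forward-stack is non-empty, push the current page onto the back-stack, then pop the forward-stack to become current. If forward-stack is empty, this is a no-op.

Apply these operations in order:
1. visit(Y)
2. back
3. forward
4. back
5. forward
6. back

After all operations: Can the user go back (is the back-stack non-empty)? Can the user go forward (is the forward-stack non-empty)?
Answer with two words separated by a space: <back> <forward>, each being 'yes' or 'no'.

Answer: no yes

Derivation:
After 1 (visit(Y)): cur=Y back=1 fwd=0
After 2 (back): cur=HOME back=0 fwd=1
After 3 (forward): cur=Y back=1 fwd=0
After 4 (back): cur=HOME back=0 fwd=1
After 5 (forward): cur=Y back=1 fwd=0
After 6 (back): cur=HOME back=0 fwd=1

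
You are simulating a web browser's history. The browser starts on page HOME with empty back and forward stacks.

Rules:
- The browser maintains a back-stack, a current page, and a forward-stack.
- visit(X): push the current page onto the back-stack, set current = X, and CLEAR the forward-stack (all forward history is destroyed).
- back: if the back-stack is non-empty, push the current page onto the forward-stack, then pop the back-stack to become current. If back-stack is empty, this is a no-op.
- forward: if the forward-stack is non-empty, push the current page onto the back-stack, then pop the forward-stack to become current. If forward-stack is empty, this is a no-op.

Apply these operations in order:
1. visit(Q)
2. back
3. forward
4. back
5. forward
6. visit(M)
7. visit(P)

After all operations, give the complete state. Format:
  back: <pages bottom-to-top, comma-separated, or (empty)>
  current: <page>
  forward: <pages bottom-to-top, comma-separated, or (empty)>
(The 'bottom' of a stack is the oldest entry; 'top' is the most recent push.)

Answer: back: HOME,Q,M
current: P
forward: (empty)

Derivation:
After 1 (visit(Q)): cur=Q back=1 fwd=0
After 2 (back): cur=HOME back=0 fwd=1
After 3 (forward): cur=Q back=1 fwd=0
After 4 (back): cur=HOME back=0 fwd=1
After 5 (forward): cur=Q back=1 fwd=0
After 6 (visit(M)): cur=M back=2 fwd=0
After 7 (visit(P)): cur=P back=3 fwd=0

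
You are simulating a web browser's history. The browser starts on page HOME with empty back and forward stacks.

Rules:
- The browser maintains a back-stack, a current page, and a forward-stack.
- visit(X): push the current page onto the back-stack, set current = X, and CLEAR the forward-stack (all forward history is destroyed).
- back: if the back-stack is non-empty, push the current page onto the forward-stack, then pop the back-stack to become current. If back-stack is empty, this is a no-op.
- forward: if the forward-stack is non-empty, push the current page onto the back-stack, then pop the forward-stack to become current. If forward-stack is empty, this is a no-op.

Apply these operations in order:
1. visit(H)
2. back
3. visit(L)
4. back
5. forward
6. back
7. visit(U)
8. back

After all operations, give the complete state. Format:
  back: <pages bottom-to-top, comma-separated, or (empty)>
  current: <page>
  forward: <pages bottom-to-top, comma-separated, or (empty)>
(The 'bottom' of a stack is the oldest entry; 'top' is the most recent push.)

Answer: back: (empty)
current: HOME
forward: U

Derivation:
After 1 (visit(H)): cur=H back=1 fwd=0
After 2 (back): cur=HOME back=0 fwd=1
After 3 (visit(L)): cur=L back=1 fwd=0
After 4 (back): cur=HOME back=0 fwd=1
After 5 (forward): cur=L back=1 fwd=0
After 6 (back): cur=HOME back=0 fwd=1
After 7 (visit(U)): cur=U back=1 fwd=0
After 8 (back): cur=HOME back=0 fwd=1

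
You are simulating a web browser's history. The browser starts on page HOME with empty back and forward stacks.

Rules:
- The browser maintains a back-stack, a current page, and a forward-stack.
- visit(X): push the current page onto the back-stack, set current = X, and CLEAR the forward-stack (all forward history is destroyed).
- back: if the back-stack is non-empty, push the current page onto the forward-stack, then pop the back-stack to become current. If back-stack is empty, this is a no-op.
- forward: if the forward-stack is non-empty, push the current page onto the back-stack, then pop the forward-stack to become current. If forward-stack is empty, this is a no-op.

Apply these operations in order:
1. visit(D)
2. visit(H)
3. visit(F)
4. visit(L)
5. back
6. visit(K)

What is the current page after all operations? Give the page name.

Answer: K

Derivation:
After 1 (visit(D)): cur=D back=1 fwd=0
After 2 (visit(H)): cur=H back=2 fwd=0
After 3 (visit(F)): cur=F back=3 fwd=0
After 4 (visit(L)): cur=L back=4 fwd=0
After 5 (back): cur=F back=3 fwd=1
After 6 (visit(K)): cur=K back=4 fwd=0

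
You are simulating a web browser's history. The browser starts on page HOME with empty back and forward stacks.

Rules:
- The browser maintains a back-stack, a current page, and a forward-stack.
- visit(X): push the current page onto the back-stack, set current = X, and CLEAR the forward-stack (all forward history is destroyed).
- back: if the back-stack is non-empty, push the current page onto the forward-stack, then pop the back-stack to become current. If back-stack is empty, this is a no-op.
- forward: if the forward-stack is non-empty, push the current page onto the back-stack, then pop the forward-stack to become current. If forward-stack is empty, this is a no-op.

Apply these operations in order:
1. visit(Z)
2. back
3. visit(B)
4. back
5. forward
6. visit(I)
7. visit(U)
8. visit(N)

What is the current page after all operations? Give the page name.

After 1 (visit(Z)): cur=Z back=1 fwd=0
After 2 (back): cur=HOME back=0 fwd=1
After 3 (visit(B)): cur=B back=1 fwd=0
After 4 (back): cur=HOME back=0 fwd=1
After 5 (forward): cur=B back=1 fwd=0
After 6 (visit(I)): cur=I back=2 fwd=0
After 7 (visit(U)): cur=U back=3 fwd=0
After 8 (visit(N)): cur=N back=4 fwd=0

Answer: N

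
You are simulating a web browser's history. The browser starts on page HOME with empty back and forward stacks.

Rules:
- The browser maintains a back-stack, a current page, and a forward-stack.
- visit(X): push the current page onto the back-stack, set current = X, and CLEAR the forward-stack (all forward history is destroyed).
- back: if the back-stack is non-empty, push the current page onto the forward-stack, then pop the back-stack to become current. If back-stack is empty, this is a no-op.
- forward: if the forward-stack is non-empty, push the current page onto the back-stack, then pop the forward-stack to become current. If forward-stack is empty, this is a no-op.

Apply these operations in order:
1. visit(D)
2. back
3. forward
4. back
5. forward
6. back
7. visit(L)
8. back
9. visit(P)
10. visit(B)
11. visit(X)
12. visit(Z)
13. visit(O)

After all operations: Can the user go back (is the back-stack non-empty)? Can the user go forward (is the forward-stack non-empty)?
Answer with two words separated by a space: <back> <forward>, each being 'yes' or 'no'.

After 1 (visit(D)): cur=D back=1 fwd=0
After 2 (back): cur=HOME back=0 fwd=1
After 3 (forward): cur=D back=1 fwd=0
After 4 (back): cur=HOME back=0 fwd=1
After 5 (forward): cur=D back=1 fwd=0
After 6 (back): cur=HOME back=0 fwd=1
After 7 (visit(L)): cur=L back=1 fwd=0
After 8 (back): cur=HOME back=0 fwd=1
After 9 (visit(P)): cur=P back=1 fwd=0
After 10 (visit(B)): cur=B back=2 fwd=0
After 11 (visit(X)): cur=X back=3 fwd=0
After 12 (visit(Z)): cur=Z back=4 fwd=0
After 13 (visit(O)): cur=O back=5 fwd=0

Answer: yes no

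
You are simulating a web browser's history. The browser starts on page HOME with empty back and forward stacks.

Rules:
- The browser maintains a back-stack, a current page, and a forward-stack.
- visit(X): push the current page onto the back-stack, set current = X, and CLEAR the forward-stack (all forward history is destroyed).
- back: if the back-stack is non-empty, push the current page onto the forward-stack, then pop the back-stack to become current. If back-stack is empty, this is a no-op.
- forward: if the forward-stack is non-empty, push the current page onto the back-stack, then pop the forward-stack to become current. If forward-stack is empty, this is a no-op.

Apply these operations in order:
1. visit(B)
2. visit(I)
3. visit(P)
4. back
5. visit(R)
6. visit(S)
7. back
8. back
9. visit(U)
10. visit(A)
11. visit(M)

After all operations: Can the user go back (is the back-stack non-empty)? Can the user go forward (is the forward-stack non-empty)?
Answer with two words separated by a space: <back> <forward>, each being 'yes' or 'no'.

Answer: yes no

Derivation:
After 1 (visit(B)): cur=B back=1 fwd=0
After 2 (visit(I)): cur=I back=2 fwd=0
After 3 (visit(P)): cur=P back=3 fwd=0
After 4 (back): cur=I back=2 fwd=1
After 5 (visit(R)): cur=R back=3 fwd=0
After 6 (visit(S)): cur=S back=4 fwd=0
After 7 (back): cur=R back=3 fwd=1
After 8 (back): cur=I back=2 fwd=2
After 9 (visit(U)): cur=U back=3 fwd=0
After 10 (visit(A)): cur=A back=4 fwd=0
After 11 (visit(M)): cur=M back=5 fwd=0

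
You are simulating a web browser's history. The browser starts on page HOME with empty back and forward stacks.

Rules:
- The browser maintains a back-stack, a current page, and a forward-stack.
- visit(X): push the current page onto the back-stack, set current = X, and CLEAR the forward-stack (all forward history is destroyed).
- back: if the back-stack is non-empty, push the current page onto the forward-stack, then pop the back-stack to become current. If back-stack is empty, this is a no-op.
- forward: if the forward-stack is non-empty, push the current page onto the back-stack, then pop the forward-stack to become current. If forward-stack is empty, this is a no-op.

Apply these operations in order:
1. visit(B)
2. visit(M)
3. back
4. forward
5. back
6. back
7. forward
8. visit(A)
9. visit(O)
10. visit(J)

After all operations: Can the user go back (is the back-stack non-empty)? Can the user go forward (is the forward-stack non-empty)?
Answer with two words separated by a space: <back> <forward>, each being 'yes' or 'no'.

Answer: yes no

Derivation:
After 1 (visit(B)): cur=B back=1 fwd=0
After 2 (visit(M)): cur=M back=2 fwd=0
After 3 (back): cur=B back=1 fwd=1
After 4 (forward): cur=M back=2 fwd=0
After 5 (back): cur=B back=1 fwd=1
After 6 (back): cur=HOME back=0 fwd=2
After 7 (forward): cur=B back=1 fwd=1
After 8 (visit(A)): cur=A back=2 fwd=0
After 9 (visit(O)): cur=O back=3 fwd=0
After 10 (visit(J)): cur=J back=4 fwd=0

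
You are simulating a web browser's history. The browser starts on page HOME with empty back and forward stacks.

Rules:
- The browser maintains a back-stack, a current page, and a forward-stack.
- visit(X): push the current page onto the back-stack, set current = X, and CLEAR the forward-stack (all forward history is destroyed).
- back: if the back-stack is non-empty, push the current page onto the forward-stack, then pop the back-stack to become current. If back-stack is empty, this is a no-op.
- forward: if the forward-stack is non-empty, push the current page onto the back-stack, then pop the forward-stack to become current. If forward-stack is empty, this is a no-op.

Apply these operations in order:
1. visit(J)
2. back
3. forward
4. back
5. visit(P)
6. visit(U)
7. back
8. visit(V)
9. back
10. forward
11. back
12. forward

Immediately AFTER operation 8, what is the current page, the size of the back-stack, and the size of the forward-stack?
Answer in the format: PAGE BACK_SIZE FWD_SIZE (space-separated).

After 1 (visit(J)): cur=J back=1 fwd=0
After 2 (back): cur=HOME back=0 fwd=1
After 3 (forward): cur=J back=1 fwd=0
After 4 (back): cur=HOME back=0 fwd=1
After 5 (visit(P)): cur=P back=1 fwd=0
After 6 (visit(U)): cur=U back=2 fwd=0
After 7 (back): cur=P back=1 fwd=1
After 8 (visit(V)): cur=V back=2 fwd=0

V 2 0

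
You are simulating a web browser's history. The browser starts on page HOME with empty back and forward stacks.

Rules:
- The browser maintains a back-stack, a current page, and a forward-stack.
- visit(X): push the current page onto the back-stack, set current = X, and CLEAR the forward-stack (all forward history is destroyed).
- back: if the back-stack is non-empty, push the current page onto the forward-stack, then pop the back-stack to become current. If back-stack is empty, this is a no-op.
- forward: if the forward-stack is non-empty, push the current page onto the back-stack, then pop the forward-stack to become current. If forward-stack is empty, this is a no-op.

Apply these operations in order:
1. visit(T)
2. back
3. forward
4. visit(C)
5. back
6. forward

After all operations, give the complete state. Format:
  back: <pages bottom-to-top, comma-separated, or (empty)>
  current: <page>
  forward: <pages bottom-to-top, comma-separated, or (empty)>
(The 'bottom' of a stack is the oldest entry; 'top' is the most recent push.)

After 1 (visit(T)): cur=T back=1 fwd=0
After 2 (back): cur=HOME back=0 fwd=1
After 3 (forward): cur=T back=1 fwd=0
After 4 (visit(C)): cur=C back=2 fwd=0
After 5 (back): cur=T back=1 fwd=1
After 6 (forward): cur=C back=2 fwd=0

Answer: back: HOME,T
current: C
forward: (empty)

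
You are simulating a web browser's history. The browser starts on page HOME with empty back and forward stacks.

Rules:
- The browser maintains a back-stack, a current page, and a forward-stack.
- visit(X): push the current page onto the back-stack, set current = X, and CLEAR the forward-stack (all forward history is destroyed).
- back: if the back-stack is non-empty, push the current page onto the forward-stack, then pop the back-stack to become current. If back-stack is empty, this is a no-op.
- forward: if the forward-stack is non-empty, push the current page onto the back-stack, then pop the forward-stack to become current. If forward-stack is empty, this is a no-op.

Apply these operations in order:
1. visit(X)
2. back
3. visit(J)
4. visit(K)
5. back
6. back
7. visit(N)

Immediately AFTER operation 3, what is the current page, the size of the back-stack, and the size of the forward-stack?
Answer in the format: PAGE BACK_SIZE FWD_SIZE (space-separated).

After 1 (visit(X)): cur=X back=1 fwd=0
After 2 (back): cur=HOME back=0 fwd=1
After 3 (visit(J)): cur=J back=1 fwd=0

J 1 0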